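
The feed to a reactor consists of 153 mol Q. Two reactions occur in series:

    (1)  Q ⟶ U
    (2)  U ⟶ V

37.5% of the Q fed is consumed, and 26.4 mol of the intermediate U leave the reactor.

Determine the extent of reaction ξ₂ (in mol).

Conversion of Q: Q consumed = 1ξ₁ = 0.375 × 153 → ξ₁ = 57.38 mol.
U balance: n_U = 0 + 1ξ₁ − 1ξ₂ = 26.4 → ξ₂ = (1·57.38 − 26.4)/1 = 30.98 mol.
Outlet amounts (n = n₀ + Σ ν·ξ):
  Q: 153 − 1(57.38) = 95.62
  U: 0 + 1(57.38) − 1(30.98) = 26.4
  V: 0 + 1(30.98) = 30.98

ξ₂ = 31 mol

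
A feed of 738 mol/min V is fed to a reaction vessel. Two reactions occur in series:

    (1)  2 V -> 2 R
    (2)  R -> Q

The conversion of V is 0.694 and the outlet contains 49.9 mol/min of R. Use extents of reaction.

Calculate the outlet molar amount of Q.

462 mol/min

Conversion of V: V consumed = 2ξ₁ = 0.694 × 738 → ξ₁ = 256.1 mol/min.
R balance: n_R = 0 + 2ξ₁ − 1ξ₂ = 49.9 → ξ₂ = (2·256.1 − 49.9)/1 = 462.3 mol/min.
Outlet amounts (n = n₀ + Σ ν·ξ):
  V: 738 − 2(256.1) = 225.8
  R: 0 + 2(256.1) − 1(462.3) = 49.9
  Q: 0 + 1(462.3) = 462.3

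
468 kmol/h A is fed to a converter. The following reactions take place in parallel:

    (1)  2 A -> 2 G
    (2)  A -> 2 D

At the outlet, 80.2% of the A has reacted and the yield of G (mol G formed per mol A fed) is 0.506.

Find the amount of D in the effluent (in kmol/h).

277 kmol/h

Yield of G: 2ξ₁ / 468 = 0.506 → ξ₁ = 118.4 kmol/h.
Conversion of A: 2ξ₁ + 1ξ₂ = 0.802 × 468 = 375.3 → ξ₂ = 138.5 kmol/h.
Outlet amounts (n = n₀ + Σ ν·ξ):
  A: 468 − 2(118.4) − 1(138.5) = 92.66
  G: 0 + 2(118.4) = 236.8
  D: 0 + 2(138.5) = 277.1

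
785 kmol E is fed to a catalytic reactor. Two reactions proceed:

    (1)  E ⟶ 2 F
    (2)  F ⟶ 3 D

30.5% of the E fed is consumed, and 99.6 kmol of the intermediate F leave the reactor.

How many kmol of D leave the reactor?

1140 kmol

Conversion of E: E consumed = 1ξ₁ = 0.305 × 785 → ξ₁ = 239.4 kmol.
F balance: n_F = 0 + 2ξ₁ − 1ξ₂ = 99.6 → ξ₂ = (2·239.4 − 99.6)/1 = 379.2 kmol.
Outlet amounts (n = n₀ + Σ ν·ξ):
  E: 785 − 1(239.4) = 545.6
  F: 0 + 2(239.4) − 1(379.2) = 99.6
  D: 0 + 3(379.2) = 1138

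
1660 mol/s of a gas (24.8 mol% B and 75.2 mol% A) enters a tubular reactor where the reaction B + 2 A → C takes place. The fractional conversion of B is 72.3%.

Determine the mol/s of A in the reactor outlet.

653 mol/s

B reacted = 0.723 × 411.7 = 297.6 mol/s; ν_B = −1, so ξ = 297.6/1 = 297.6 mol/s.
Outlet amounts (n = n₀ + ν ξ):
  B: 411.7 − 1(297.6) = 114
  A: 1248 − 2(297.6) = 653
  C: 0 + 1(297.6) = 297.6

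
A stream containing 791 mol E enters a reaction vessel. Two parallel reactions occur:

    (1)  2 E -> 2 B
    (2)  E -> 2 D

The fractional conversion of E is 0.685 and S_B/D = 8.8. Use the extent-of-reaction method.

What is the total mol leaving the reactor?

Conversion of E: E consumed = 0.685 × 791 = 541.8 mol = 2ξ₁ + 1ξ₂.
Selectivity: 2ξ₁ / (2ξ₂) = 8.8 → ξ₁ = 8.8 ξ₂.
Substitute: (2·8.8 + 1) ξ₂ = 541.8 → ξ₂ = 29.13 mol, ξ₁ = 256.4 mol.
Outlet amounts (n = n₀ + Σ ν·ξ):
  E: 791 − 2(256.4) − 1(29.13) = 249.2
  B: 0 + 2(256.4) = 512.7
  D: 0 + 2(29.13) = 58.26
Total out = 249.2 + 512.7 + 58.26 = 820.1 mol.

820 mol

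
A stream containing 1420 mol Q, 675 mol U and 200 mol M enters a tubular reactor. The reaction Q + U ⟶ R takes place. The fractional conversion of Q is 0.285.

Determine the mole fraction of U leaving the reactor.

Q reacted = 0.285 × 1420 = 404.7 mol; ν_Q = −1, so ξ = 404.7/1 = 404.7 mol.
Outlet amounts (n = n₀ + ν ξ):
  Q: 1420 − 1(404.7) = 1015
  U: 675 − 1(404.7) = 270.3
  R: 0 + 1(404.7) = 404.7
  M: 200 (inert)
Total out = 1890 mol; y_U = 270.3 / 1890 = 0.143.

0.143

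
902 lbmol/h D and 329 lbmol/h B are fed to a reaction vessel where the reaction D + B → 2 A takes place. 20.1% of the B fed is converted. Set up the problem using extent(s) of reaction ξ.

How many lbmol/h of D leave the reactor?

836 lbmol/h

B reacted = 0.201 × 329 = 66.13 lbmol/h; ν_B = −1, so ξ = 66.13/1 = 66.13 lbmol/h.
Outlet amounts (n = n₀ + ν ξ):
  D: 902 − 1(66.13) = 835.9
  B: 329 − 1(66.13) = 262.9
  A: 0 + 2(66.13) = 132.3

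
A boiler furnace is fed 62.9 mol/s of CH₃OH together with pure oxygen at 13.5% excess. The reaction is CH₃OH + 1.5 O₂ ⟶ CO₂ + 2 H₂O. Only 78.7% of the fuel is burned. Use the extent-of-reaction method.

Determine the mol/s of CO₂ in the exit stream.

Stoichiometric O₂ = 1.5 × 62.9 = 94.35 mol/s; O₂ fed = 94.35 × 1.135 = 107.1 mol/s.
Fuel reacted = 0.787 × 62.9 → ξ = 49.5 mol/s.
Outlet (n = n₀ + ν ξ):
  CH₃OH: 62.9 − 1(49.5) = 13.4
  O₂: 107.1 − 1.5(49.5) = 32.83
  CO₂: 0 + 1(49.5) = 49.5
  H₂O: 0 + 2(49.5) = 99

49.5 mol/s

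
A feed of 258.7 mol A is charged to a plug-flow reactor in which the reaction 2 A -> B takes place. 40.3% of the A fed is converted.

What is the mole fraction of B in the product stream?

0.252

A reacted = 0.403 × 258.7 = 104.3 mol; ν_A = −2, so ξ = 104.3/2 = 52.13 mol.
Outlet amounts (n = n₀ + ν ξ):
  A: 258.7 − 2(52.13) = 154.4
  B: 0 + 1(52.13) = 52.13
Total out = 206.6 mol; y_B = 52.13 / 206.6 = 0.2523.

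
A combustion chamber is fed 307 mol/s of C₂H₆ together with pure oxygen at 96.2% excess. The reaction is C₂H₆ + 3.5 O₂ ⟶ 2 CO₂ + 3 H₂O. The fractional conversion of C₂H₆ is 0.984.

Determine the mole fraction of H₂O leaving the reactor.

0.353

Stoichiometric O₂ = 3.5 × 307 = 1074 mol/s; O₂ fed = 1074 × 1.962 = 2108 mol/s.
Fuel reacted = 0.984 × 307 → ξ = 302.1 mol/s.
Outlet (n = n₀ + ν ξ):
  C₂H₆: 307 − 1(302.1) = 4.912
  O₂: 2108 − 3.5(302.1) = 1051
  CO₂: 0 + 2(302.1) = 604.2
  H₂O: 0 + 3(302.1) = 906.3
Total out = 2566 mol/s; y_H₂O = 906.3 / 2566 = 0.3532.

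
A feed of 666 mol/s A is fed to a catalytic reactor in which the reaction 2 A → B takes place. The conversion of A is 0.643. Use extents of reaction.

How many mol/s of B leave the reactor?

214 mol/s

A reacted = 0.643 × 666 = 428.2 mol/s; ν_A = −2, so ξ = 428.2/2 = 214.1 mol/s.
Outlet amounts (n = n₀ + ν ξ):
  A: 666 − 2(214.1) = 237.8
  B: 0 + 1(214.1) = 214.1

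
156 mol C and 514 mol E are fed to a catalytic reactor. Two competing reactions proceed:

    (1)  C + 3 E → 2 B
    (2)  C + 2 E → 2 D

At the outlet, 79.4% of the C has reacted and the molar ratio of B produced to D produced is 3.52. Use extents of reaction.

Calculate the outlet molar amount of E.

Conversion of C: C consumed = 0.794 × 156 = 123.9 mol = 1ξ₁ + 1ξ₂.
Selectivity: 2ξ₁ / (2ξ₂) = 3.52 → ξ₁ = 3.52 ξ₂.
Substitute: (1·3.52 + 1) ξ₂ = 123.9 → ξ₂ = 27.4 mol, ξ₁ = 96.46 mol.
Outlet amounts (n = n₀ + Σ ν·ξ):
  C: 156 − 1(96.46) − 1(27.4) = 32.14
  E: 514 − 3(96.46) − 2(27.4) = 169.8
  B: 0 + 2(96.46) = 192.9
  D: 0 + 2(27.4) = 54.81

170 mol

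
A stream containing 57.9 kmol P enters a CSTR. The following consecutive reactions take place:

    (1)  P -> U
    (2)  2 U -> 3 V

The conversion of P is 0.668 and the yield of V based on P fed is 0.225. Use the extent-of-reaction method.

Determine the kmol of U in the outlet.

30 kmol

Conversion of P: P consumed = 1ξ₁ = 0.668 × 57.9 → ξ₁ = 38.68 kmol.
Yield of V: 3ξ₂ / 57.9 = 0.225 → ξ₂ = 4.343 kmol.
Outlet amounts (n = n₀ + Σ ν·ξ):
  P: 57.9 − 1(38.68) = 19.22
  U: 0 + 1(38.68) − 2(4.343) = 29.99
  V: 0 + 3(4.343) = 13.03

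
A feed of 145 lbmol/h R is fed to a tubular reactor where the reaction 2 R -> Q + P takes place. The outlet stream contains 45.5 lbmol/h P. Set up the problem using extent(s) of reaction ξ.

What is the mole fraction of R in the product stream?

0.372

For P: n = n₀ + 1ξ → 45.5 = 0 + 1ξ, giving ξ = 45.5 lbmol/h.
Outlet amounts (n = n₀ + ν ξ):
  R: 145 − 2(45.5) = 54
  Q: 0 + 1(45.5) = 45.5
  P: 0 + 1(45.5) = 45.5
Total out = 145 lbmol/h; y_R = 54 / 145 = 0.3724.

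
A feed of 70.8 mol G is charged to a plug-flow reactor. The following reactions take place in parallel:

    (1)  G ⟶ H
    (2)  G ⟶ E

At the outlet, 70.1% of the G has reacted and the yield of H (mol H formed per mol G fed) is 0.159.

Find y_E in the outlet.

Yield of H: 1ξ₁ / 70.8 = 0.159 → ξ₁ = 11.26 mol.
Conversion of G: 1ξ₁ + 1ξ₂ = 0.701 × 70.8 = 49.63 → ξ₂ = 38.37 mol.
Outlet amounts (n = n₀ + Σ ν·ξ):
  G: 70.8 − 1(11.26) − 1(38.37) = 21.17
  H: 0 + 1(11.26) = 11.26
  E: 0 + 1(38.37) = 38.37
Total out = 70.8 mol; y_E = 38.37 / 70.8 = 0.542.

0.542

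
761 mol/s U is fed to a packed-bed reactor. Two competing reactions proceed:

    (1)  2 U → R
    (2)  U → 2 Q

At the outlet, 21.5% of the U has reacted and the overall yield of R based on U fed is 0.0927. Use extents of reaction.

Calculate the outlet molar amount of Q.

Yield of R: 1ξ₁ / 761 = 0.0927 → ξ₁ = 70.54 mol/s.
Conversion of U: 2ξ₁ + 1ξ₂ = 0.215 × 761 = 163.6 → ξ₂ = 22.53 mol/s.
Outlet amounts (n = n₀ + Σ ν·ξ):
  U: 761 − 2(70.54) − 1(22.53) = 597.4
  R: 0 + 1(70.54) = 70.54
  Q: 0 + 2(22.53) = 45.05

45.1 mol/s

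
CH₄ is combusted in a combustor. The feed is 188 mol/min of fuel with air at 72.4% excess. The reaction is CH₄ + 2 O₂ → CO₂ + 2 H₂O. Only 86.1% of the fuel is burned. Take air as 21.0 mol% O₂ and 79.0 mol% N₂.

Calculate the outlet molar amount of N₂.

Stoichiometric O₂ = 2 × 188 = 376 mol/min; O₂ fed = 376 × 1.724 = 648.2 mol/min.
N₂ fed = 648.2 × 79/21 = 2439 mol/min.
Fuel reacted = 0.861 × 188 → ξ = 161.9 mol/min.
Outlet (n = n₀ + ν ξ):
  CH₄: 188 − 1(161.9) = 26.13
  O₂: 648.2 − 2(161.9) = 324.5
  N₂: 2439 (inert)
  CO₂: 0 + 1(161.9) = 161.9
  H₂O: 0 + 2(161.9) = 323.7

2440 mol/min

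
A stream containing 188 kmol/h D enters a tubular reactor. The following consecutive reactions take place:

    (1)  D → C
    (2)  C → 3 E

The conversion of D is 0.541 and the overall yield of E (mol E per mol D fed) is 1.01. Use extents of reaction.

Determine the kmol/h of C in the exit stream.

Conversion of D: D consumed = 1ξ₁ = 0.541 × 188 → ξ₁ = 101.7 kmol/h.
Yield of E: 3ξ₂ / 188 = 1.01 → ξ₂ = 63.29 kmol/h.
Outlet amounts (n = n₀ + Σ ν·ξ):
  D: 188 − 1(101.7) = 86.29
  C: 0 + 1(101.7) − 1(63.29) = 38.41
  E: 0 + 3(63.29) = 189.9

38.4 kmol/h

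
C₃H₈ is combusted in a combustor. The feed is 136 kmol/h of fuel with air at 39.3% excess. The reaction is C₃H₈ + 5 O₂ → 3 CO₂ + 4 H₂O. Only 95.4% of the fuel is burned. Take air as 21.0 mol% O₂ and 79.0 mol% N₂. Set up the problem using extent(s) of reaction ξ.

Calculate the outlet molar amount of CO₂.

389 kmol/h

Stoichiometric O₂ = 5 × 136 = 680 kmol/h; O₂ fed = 680 × 1.393 = 947.2 kmol/h.
N₂ fed = 947.2 × 79/21 = 3563 kmol/h.
Fuel reacted = 0.954 × 136 → ξ = 129.7 kmol/h.
Outlet (n = n₀ + ν ξ):
  C₃H₈: 136 − 1(129.7) = 6.256
  O₂: 947.2 − 5(129.7) = 298.5
  N₂: 3563 (inert)
  CO₂: 0 + 3(129.7) = 389.2
  H₂O: 0 + 4(129.7) = 519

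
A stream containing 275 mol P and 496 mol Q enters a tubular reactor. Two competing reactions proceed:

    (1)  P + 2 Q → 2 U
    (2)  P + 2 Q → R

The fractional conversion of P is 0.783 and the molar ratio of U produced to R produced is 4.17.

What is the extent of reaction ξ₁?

Conversion of P: P consumed = 0.783 × 275 = 215.3 mol = 1ξ₁ + 1ξ₂.
Selectivity: 2ξ₁ / (1ξ₂) = 4.17 → ξ₁ = 2.085 ξ₂.
Substitute: (1·2.085 + 1) ξ₂ = 215.3 → ξ₂ = 69.8 mol, ξ₁ = 145.5 mol.
Outlet amounts (n = n₀ + Σ ν·ξ):
  P: 275 − 1(145.5) − 1(69.8) = 59.68
  Q: 496 − 2(145.5) − 2(69.8) = 65.35
  U: 0 + 2(145.5) = 291.1
  R: 0 + 1(69.8) = 69.8

ξ₁ = 146 mol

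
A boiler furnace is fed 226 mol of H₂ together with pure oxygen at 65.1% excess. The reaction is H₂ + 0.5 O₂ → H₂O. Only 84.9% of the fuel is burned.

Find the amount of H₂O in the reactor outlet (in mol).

192 mol

Stoichiometric O₂ = 0.5 × 226 = 113 mol; O₂ fed = 113 × 1.651 = 186.6 mol.
Fuel reacted = 0.849 × 226 → ξ = 191.9 mol.
Outlet (n = n₀ + ν ξ):
  H₂: 226 − 1(191.9) = 34.13
  O₂: 186.6 − 0.5(191.9) = 90.63
  H₂O: 0 + 1(191.9) = 191.9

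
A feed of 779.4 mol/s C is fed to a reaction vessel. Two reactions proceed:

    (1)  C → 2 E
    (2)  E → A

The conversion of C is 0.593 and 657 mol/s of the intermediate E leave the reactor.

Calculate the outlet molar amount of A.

267 mol/s

Conversion of C: C consumed = 1ξ₁ = 0.593 × 779.4 → ξ₁ = 462.2 mol/s.
E balance: n_E = 0 + 2ξ₁ − 1ξ₂ = 657 → ξ₂ = (2·462.2 − 657)/1 = 267.4 mol/s.
Outlet amounts (n = n₀ + Σ ν·ξ):
  C: 779.4 − 1(462.2) = 317.2
  E: 0 + 2(462.2) − 1(267.4) = 657
  A: 0 + 1(267.4) = 267.4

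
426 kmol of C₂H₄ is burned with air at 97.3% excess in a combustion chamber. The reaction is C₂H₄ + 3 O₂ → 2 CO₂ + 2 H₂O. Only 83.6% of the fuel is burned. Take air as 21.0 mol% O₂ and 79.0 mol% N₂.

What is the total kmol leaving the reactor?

Stoichiometric O₂ = 3 × 426 = 1278 kmol; O₂ fed = 1278 × 1.973 = 2521 kmol.
N₂ fed = 2521 × 79/21 = 9486 kmol.
Fuel reacted = 0.836 × 426 → ξ = 356.1 kmol.
Outlet (n = n₀ + ν ξ):
  C₂H₄: 426 − 1(356.1) = 69.86
  O₂: 2521 − 3(356.1) = 1453
  N₂: 9486 (inert)
  CO₂: 0 + 2(356.1) = 712.3
  H₂O: 0 + 2(356.1) = 712.3
Total out = 69.86 + 1453 + 9486 + 712.3 + 712.3 = 12430 kmol.

12400 kmol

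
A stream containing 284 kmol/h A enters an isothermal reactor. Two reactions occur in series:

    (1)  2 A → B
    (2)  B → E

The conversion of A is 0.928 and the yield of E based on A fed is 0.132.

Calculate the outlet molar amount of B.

94.3 kmol/h

Conversion of A: A consumed = 2ξ₁ = 0.928 × 284 → ξ₁ = 131.8 kmol/h.
Yield of E: 1ξ₂ / 284 = 0.132 → ξ₂ = 37.49 kmol/h.
Outlet amounts (n = n₀ + Σ ν·ξ):
  A: 284 − 2(131.8) = 20.45
  B: 0 + 1(131.8) − 1(37.49) = 94.29
  E: 0 + 1(37.49) = 37.49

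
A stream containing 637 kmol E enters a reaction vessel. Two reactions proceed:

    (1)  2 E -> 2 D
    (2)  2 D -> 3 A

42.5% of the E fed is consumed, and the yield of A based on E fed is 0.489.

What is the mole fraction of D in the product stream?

0.0851

Conversion of E: E consumed = 2ξ₁ = 0.425 × 637 → ξ₁ = 135.4 kmol.
Yield of A: 3ξ₂ / 637 = 0.489 → ξ₂ = 103.8 kmol.
Outlet amounts (n = n₀ + Σ ν·ξ):
  E: 637 − 2(135.4) = 366.3
  D: 0 + 2(135.4) − 2(103.8) = 63.06
  A: 0 + 3(103.8) = 311.5
Total out = 740.8 kmol; y_D = 63.06 / 740.8 = 0.08512.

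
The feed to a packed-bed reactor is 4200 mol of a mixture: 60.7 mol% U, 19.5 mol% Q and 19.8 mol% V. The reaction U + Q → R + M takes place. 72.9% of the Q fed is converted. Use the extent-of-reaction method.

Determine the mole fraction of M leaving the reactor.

0.142

Q reacted = 0.729 × 819 = 597.1 mol; ν_Q = −1, so ξ = 597.1/1 = 597.1 mol.
Outlet amounts (n = n₀ + ν ξ):
  U: 2549 − 1(597.1) = 1952
  Q: 819 − 1(597.1) = 221.9
  R: 0 + 1(597.1) = 597.1
  M: 0 + 1(597.1) = 597.1
  V: 831.6 (inert)
Total out = 4200 mol; y_M = 597.1 / 4200 = 0.1422.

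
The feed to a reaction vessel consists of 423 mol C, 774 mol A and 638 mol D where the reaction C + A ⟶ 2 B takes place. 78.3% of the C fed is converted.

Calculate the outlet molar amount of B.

C reacted = 0.783 × 423 = 331.2 mol; ν_C = −1, so ξ = 331.2/1 = 331.2 mol.
Outlet amounts (n = n₀ + ν ξ):
  C: 423 − 1(331.2) = 91.79
  A: 774 − 1(331.2) = 442.8
  B: 0 + 2(331.2) = 662.4
  D: 638 (inert)

662 mol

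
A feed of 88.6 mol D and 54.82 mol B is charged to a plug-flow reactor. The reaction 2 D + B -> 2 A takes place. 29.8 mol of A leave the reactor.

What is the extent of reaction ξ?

For A: n = n₀ + 2ξ → 29.8 = 0 + 2ξ, giving ξ = 14.9 mol.
Outlet amounts (n = n₀ + ν ξ):
  D: 88.6 − 2(14.9) = 58.8
  B: 54.82 − 1(14.9) = 39.92
  A: 0 + 2(14.9) = 29.8

ξ = 14.9 mol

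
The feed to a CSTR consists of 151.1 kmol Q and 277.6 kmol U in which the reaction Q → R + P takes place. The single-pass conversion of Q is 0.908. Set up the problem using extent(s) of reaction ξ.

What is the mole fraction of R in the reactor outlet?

Q reacted = 0.908 × 151.1 = 137.2 kmol; ν_Q = −1, so ξ = 137.2/1 = 137.2 kmol.
Outlet amounts (n = n₀ + ν ξ):
  Q: 151.1 − 1(137.2) = 13.9
  R: 0 + 1(137.2) = 137.2
  P: 0 + 1(137.2) = 137.2
  U: 277.6 (inert)
Total out = 565.9 kmol; y_R = 137.2 / 565.9 = 0.2424.

0.242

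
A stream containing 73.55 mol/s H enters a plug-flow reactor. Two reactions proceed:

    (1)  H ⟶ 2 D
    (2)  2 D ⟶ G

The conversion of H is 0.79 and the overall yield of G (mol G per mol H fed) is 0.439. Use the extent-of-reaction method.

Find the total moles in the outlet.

99.4 mol/s

Conversion of H: H consumed = 1ξ₁ = 0.79 × 73.55 → ξ₁ = 58.1 mol/s.
Yield of G: 1ξ₂ / 73.55 = 0.439 → ξ₂ = 32.29 mol/s.
Outlet amounts (n = n₀ + Σ ν·ξ):
  H: 73.55 − 1(58.1) = 15.45
  D: 0 + 2(58.1) − 2(32.29) = 51.63
  G: 0 + 1(32.29) = 32.29
Total out = 15.45 + 51.63 + 32.29 = 99.37 mol/s.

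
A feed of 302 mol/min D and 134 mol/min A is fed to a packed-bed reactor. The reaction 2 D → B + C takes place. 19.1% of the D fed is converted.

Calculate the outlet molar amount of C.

28.8 mol/min

D reacted = 0.191 × 302 = 57.68 mol/min; ν_D = −2, so ξ = 57.68/2 = 28.84 mol/min.
Outlet amounts (n = n₀ + ν ξ):
  D: 302 − 2(28.84) = 244.3
  B: 0 + 1(28.84) = 28.84
  C: 0 + 1(28.84) = 28.84
  A: 134 (inert)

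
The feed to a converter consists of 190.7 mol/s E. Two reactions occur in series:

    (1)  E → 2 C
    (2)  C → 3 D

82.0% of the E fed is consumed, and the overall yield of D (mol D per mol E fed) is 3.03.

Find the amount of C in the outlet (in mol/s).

120 mol/s

Conversion of E: E consumed = 1ξ₁ = 0.82 × 190.7 → ξ₁ = 156.4 mol/s.
Yield of D: 3ξ₂ / 190.7 = 3.03 → ξ₂ = 192.6 mol/s.
Outlet amounts (n = n₀ + Σ ν·ξ):
  E: 190.7 − 1(156.4) = 34.33
  C: 0 + 2(156.4) − 1(192.6) = 120.1
  D: 0 + 3(192.6) = 577.8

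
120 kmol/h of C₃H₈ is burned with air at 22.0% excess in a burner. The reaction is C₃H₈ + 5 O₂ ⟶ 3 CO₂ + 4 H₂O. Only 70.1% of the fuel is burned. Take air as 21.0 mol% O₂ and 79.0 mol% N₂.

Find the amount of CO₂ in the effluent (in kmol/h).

252 kmol/h

Stoichiometric O₂ = 5 × 120 = 600 kmol/h; O₂ fed = 600 × 1.220 = 732 kmol/h.
N₂ fed = 732 × 79/21 = 2754 kmol/h.
Fuel reacted = 0.701 × 120 → ξ = 84.12 kmol/h.
Outlet (n = n₀ + ν ξ):
  C₃H₈: 120 − 1(84.12) = 35.88
  O₂: 732 − 5(84.12) = 311.4
  N₂: 2754 (inert)
  CO₂: 0 + 3(84.12) = 252.4
  H₂O: 0 + 4(84.12) = 336.5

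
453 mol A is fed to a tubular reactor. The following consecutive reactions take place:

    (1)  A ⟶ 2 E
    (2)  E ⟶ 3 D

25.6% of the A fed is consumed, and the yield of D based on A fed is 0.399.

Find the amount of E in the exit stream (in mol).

172 mol

Conversion of A: A consumed = 1ξ₁ = 0.256 × 453 → ξ₁ = 116 mol.
Yield of D: 3ξ₂ / 453 = 0.399 → ξ₂ = 60.25 mol.
Outlet amounts (n = n₀ + Σ ν·ξ):
  A: 453 − 1(116) = 337
  E: 0 + 2(116) − 1(60.25) = 171.7
  D: 0 + 3(60.25) = 180.7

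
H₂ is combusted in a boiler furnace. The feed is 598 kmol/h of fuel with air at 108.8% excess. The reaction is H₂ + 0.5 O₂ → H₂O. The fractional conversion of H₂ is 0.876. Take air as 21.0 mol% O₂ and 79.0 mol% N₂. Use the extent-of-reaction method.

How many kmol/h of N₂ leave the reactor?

Stoichiometric O₂ = 0.5 × 598 = 299 kmol/h; O₂ fed = 299 × 2.088 = 624.3 kmol/h.
N₂ fed = 624.3 × 79/21 = 2349 kmol/h.
Fuel reacted = 0.876 × 598 → ξ = 523.8 kmol/h.
Outlet (n = n₀ + ν ξ):
  H₂: 598 − 1(523.8) = 74.15
  O₂: 624.3 − 0.5(523.8) = 362.4
  N₂: 2349 (inert)
  H₂O: 0 + 1(523.8) = 523.8

2350 kmol/h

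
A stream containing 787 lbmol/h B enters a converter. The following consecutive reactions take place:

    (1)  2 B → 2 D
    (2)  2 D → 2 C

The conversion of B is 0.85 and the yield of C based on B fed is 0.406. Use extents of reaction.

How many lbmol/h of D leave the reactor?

Conversion of B: B consumed = 2ξ₁ = 0.85 × 787 → ξ₁ = 334.5 lbmol/h.
Yield of C: 2ξ₂ / 787 = 0.406 → ξ₂ = 159.8 lbmol/h.
Outlet amounts (n = n₀ + Σ ν·ξ):
  B: 787 − 2(334.5) = 118.1
  D: 0 + 2(334.5) − 2(159.8) = 349.4
  C: 0 + 2(159.8) = 319.5

349 lbmol/h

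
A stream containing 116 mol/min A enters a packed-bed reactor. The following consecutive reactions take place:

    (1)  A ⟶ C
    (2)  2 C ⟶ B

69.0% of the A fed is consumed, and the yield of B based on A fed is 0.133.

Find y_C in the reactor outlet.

Conversion of A: A consumed = 1ξ₁ = 0.69 × 116 → ξ₁ = 80.04 mol/min.
Yield of B: 1ξ₂ / 116 = 0.133 → ξ₂ = 15.43 mol/min.
Outlet amounts (n = n₀ + Σ ν·ξ):
  A: 116 − 1(80.04) = 35.96
  C: 0 + 1(80.04) − 2(15.43) = 49.18
  B: 0 + 1(15.43) = 15.43
Total out = 100.6 mol/min; y_C = 49.18 / 100.6 = 0.489.

0.489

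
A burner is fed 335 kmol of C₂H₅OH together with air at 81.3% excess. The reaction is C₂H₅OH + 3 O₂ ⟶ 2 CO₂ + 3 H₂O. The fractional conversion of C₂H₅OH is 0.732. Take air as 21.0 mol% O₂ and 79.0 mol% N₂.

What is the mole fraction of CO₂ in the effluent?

Stoichiometric O₂ = 3 × 335 = 1005 kmol; O₂ fed = 1005 × 1.813 = 1822 kmol.
N₂ fed = 1822 × 79/21 = 6854 kmol.
Fuel reacted = 0.732 × 335 → ξ = 245.2 kmol.
Outlet (n = n₀ + ν ξ):
  C₂H₅OH: 335 − 1(245.2) = 89.78
  O₂: 1822 − 3(245.2) = 1086
  N₂: 6854 (inert)
  CO₂: 0 + 2(245.2) = 490.4
  H₂O: 0 + 3(245.2) = 735.7
Total out = 9257 kmol; y_CO₂ = 490.4 / 9257 = 0.05298.

0.053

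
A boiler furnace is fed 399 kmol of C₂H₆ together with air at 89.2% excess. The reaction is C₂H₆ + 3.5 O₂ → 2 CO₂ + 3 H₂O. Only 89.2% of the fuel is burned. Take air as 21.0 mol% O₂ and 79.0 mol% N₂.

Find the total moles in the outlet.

13200 kmol

Stoichiometric O₂ = 3.5 × 399 = 1396 kmol; O₂ fed = 1396 × 1.892 = 2642 kmol.
N₂ fed = 2642 × 79/21 = 9940 kmol.
Fuel reacted = 0.892 × 399 → ξ = 355.9 kmol.
Outlet (n = n₀ + ν ξ):
  C₂H₆: 399 − 1(355.9) = 43.09
  O₂: 2642 − 3.5(355.9) = 1396
  N₂: 9940 (inert)
  CO₂: 0 + 2(355.9) = 711.8
  H₂O: 0 + 3(355.9) = 1068
Total out = 43.09 + 1396 + 9940 + 711.8 + 1068 = 13160 kmol.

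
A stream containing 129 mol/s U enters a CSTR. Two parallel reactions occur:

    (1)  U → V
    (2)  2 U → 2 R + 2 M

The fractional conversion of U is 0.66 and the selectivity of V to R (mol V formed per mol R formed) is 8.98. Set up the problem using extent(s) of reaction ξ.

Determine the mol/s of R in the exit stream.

8.53 mol/s

Conversion of U: U consumed = 0.66 × 129 = 85.14 mol/s = 1ξ₁ + 2ξ₂.
Selectivity: 1ξ₁ / (2ξ₂) = 8.98 → ξ₁ = 17.96 ξ₂.
Substitute: (1·17.96 + 2) ξ₂ = 85.14 → ξ₂ = 4.266 mol/s, ξ₁ = 76.61 mol/s.
Outlet amounts (n = n₀ + Σ ν·ξ):
  U: 129 − 1(76.61) − 2(4.266) = 43.86
  V: 0 + 1(76.61) = 76.61
  R: 0 + 2(4.266) = 8.531
  M: 0 + 2(4.266) = 8.531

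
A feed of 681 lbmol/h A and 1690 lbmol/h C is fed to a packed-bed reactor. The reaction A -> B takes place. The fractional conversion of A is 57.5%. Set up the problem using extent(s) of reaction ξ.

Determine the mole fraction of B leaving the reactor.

0.165

A reacted = 0.575 × 681 = 391.6 lbmol/h; ν_A = −1, so ξ = 391.6/1 = 391.6 lbmol/h.
Outlet amounts (n = n₀ + ν ξ):
  A: 681 − 1(391.6) = 289.4
  B: 0 + 1(391.6) = 391.6
  C: 1690 (inert)
Total out = 2371 lbmol/h; y_B = 391.6 / 2371 = 0.1652.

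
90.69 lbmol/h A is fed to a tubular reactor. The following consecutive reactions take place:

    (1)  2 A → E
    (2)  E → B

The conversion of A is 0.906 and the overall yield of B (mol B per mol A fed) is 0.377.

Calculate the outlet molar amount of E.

6.89 lbmol/h

Conversion of A: A consumed = 2ξ₁ = 0.906 × 90.69 → ξ₁ = 41.08 lbmol/h.
Yield of B: 1ξ₂ / 90.69 = 0.377 → ξ₂ = 34.19 lbmol/h.
Outlet amounts (n = n₀ + Σ ν·ξ):
  A: 90.69 − 2(41.08) = 8.525
  E: 0 + 1(41.08) − 1(34.19) = 6.892
  B: 0 + 1(34.19) = 34.19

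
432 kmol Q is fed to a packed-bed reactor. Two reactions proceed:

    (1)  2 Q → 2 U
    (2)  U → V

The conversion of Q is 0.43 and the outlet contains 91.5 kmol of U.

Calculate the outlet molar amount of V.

Conversion of Q: Q consumed = 2ξ₁ = 0.43 × 432 → ξ₁ = 92.88 kmol.
U balance: n_U = 0 + 2ξ₁ − 1ξ₂ = 91.5 → ξ₂ = (2·92.88 − 91.5)/1 = 94.26 kmol.
Outlet amounts (n = n₀ + Σ ν·ξ):
  Q: 432 − 2(92.88) = 246.2
  U: 0 + 2(92.88) − 1(94.26) = 91.5
  V: 0 + 1(94.26) = 94.26

94.3 kmol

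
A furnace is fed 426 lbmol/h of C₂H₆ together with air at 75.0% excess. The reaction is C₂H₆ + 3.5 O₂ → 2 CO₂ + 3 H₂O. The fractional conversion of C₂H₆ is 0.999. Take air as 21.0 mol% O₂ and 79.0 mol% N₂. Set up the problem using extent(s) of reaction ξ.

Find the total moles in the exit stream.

13100 lbmol/h

Stoichiometric O₂ = 3.5 × 426 = 1491 lbmol/h; O₂ fed = 1491 × 1.750 = 2609 lbmol/h.
N₂ fed = 2609 × 79/21 = 9816 lbmol/h.
Fuel reacted = 0.999 × 426 → ξ = 425.6 lbmol/h.
Outlet (n = n₀ + ν ξ):
  C₂H₆: 426 − 1(425.6) = 0.426
  O₂: 2609 − 3.5(425.6) = 1120
  N₂: 9816 (inert)
  CO₂: 0 + 2(425.6) = 851.1
  H₂O: 0 + 3(425.6) = 1277
Total out = 0.426 + 1120 + 9816 + 851.1 + 1277 = 13060 lbmol/h.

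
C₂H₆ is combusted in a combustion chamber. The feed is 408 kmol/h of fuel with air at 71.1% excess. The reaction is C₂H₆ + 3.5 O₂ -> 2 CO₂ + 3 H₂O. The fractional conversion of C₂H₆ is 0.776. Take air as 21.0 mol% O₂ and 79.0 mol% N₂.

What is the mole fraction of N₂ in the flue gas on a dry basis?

0.817

Stoichiometric O₂ = 3.5 × 408 = 1428 kmol/h; O₂ fed = 1428 × 1.711 = 2443 kmol/h.
N₂ fed = 2443 × 79/21 = 9191 kmol/h.
Fuel reacted = 0.776 × 408 → ξ = 316.6 kmol/h.
Outlet (n = n₀ + ν ξ):
  C₂H₆: 408 − 1(316.6) = 91.39
  O₂: 2443 − 3.5(316.6) = 1335
  N₂: 9191 (inert)
  CO₂: 0 + 2(316.6) = 633.2
  H₂O: 0 + 3(316.6) = 949.8
Dry total = 11250 kmol/h; y_N₂ (dry) = 9191 / 11250 = 0.8169.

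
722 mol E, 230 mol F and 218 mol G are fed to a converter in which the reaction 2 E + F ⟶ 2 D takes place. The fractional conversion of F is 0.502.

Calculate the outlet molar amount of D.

F reacted = 0.502 × 230 = 115.5 mol; ν_F = −1, so ξ = 115.5/1 = 115.5 mol.
Outlet amounts (n = n₀ + ν ξ):
  E: 722 − 2(115.5) = 491.1
  F: 230 − 1(115.5) = 114.5
  D: 0 + 2(115.5) = 230.9
  G: 218 (inert)

231 mol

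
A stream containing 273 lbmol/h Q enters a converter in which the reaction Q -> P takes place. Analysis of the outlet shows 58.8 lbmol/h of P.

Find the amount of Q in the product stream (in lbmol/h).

For P: n = n₀ + 1ξ → 58.8 = 0 + 1ξ, giving ξ = 58.8 lbmol/h.
Outlet amounts (n = n₀ + ν ξ):
  Q: 273 − 1(58.8) = 214.2
  P: 0 + 1(58.8) = 58.8

214 lbmol/h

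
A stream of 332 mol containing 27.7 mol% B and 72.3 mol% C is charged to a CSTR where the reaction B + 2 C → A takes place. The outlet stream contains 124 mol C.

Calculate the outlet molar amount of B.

33.9 mol

For C: n = n₀ − 2ξ → 124 = 240 − 2ξ, giving ξ = 58.02 mol.
Outlet amounts (n = n₀ + ν ξ):
  B: 91.96 − 1(58.02) = 33.95
  C: 240 − 2(58.02) = 124
  A: 0 + 1(58.02) = 58.02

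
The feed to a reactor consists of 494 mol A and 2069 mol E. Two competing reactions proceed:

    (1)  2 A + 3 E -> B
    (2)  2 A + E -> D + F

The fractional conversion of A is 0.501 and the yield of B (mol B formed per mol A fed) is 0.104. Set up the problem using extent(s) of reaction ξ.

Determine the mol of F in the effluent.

72.4 mol

Yield of B: 1ξ₁ / 494 = 0.104 → ξ₁ = 51.38 mol.
Conversion of A: 2ξ₁ + 2ξ₂ = 0.501 × 494 = 247.5 → ξ₂ = 72.37 mol.
Outlet amounts (n = n₀ + Σ ν·ξ):
  A: 494 − 2(51.38) − 2(72.37) = 246.5
  E: 2069 − 3(51.38) − 1(72.37) = 1843
  B: 0 + 1(51.38) = 51.38
  D: 0 + 1(72.37) = 72.37
  F: 0 + 1(72.37) = 72.37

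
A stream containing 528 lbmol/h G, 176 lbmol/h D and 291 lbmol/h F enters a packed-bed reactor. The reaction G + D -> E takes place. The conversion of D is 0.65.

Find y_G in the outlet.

D reacted = 0.65 × 176 = 114.4 lbmol/h; ν_D = −1, so ξ = 114.4/1 = 114.4 lbmol/h.
Outlet amounts (n = n₀ + ν ξ):
  G: 528 − 1(114.4) = 413.6
  D: 176 − 1(114.4) = 61.6
  E: 0 + 1(114.4) = 114.4
  F: 291 (inert)
Total out = 880.6 lbmol/h; y_G = 413.6 / 880.6 = 0.4697.

0.47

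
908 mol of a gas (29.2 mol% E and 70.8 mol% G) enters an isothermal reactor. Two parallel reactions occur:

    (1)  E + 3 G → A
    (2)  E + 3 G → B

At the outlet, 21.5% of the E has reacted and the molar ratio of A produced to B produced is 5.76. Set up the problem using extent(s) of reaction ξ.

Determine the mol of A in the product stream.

Conversion of E: E consumed = 0.215 × 265.1 = 57 mol = 1ξ₁ + 1ξ₂.
Selectivity: 1ξ₁ / (1ξ₂) = 5.76 → ξ₁ = 5.76 ξ₂.
Substitute: (1·5.76 + 1) ξ₂ = 57 → ξ₂ = 8.433 mol, ξ₁ = 48.57 mol.
Outlet amounts (n = n₀ + Σ ν·ξ):
  E: 265.1 − 1(48.57) − 1(8.433) = 208.1
  G: 642.9 − 3(48.57) − 3(8.433) = 471.9
  A: 0 + 1(48.57) = 48.57
  B: 0 + 1(8.433) = 8.433

48.6 mol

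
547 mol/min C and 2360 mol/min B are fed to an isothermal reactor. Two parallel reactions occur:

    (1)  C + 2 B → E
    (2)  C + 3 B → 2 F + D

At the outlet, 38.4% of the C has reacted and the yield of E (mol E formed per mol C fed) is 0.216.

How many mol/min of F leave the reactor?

184 mol/min

Yield of E: 1ξ₁ / 547 = 0.216 → ξ₁ = 118.2 mol/min.
Conversion of C: 1ξ₁ + 1ξ₂ = 0.384 × 547 = 210 → ξ₂ = 91.9 mol/min.
Outlet amounts (n = n₀ + Σ ν·ξ):
  C: 547 − 1(118.2) − 1(91.9) = 337
  B: 2360 − 2(118.2) − 3(91.9) = 1848
  E: 0 + 1(118.2) = 118.2
  F: 0 + 2(91.9) = 183.8
  D: 0 + 1(91.9) = 91.9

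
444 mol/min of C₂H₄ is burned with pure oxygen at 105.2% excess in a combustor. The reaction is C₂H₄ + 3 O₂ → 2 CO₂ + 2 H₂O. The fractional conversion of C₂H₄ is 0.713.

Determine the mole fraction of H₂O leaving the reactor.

0.199

Stoichiometric O₂ = 3 × 444 = 1332 mol/min; O₂ fed = 1332 × 2.052 = 2733 mol/min.
Fuel reacted = 0.713 × 444 → ξ = 316.6 mol/min.
Outlet (n = n₀ + ν ξ):
  C₂H₄: 444 − 1(316.6) = 127.4
  O₂: 2733 − 3(316.6) = 1784
  CO₂: 0 + 2(316.6) = 633.1
  H₂O: 0 + 2(316.6) = 633.1
Total out = 3177 mol/min; y_H₂O = 633.1 / 3177 = 0.1993.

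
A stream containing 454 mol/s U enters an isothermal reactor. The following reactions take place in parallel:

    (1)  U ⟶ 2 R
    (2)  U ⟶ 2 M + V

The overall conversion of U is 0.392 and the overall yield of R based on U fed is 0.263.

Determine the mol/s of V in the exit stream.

Yield of R: 2ξ₁ / 454 = 0.263 → ξ₁ = 59.7 mol/s.
Conversion of U: 1ξ₁ + 1ξ₂ = 0.392 × 454 = 178 → ξ₂ = 118.3 mol/s.
Outlet amounts (n = n₀ + Σ ν·ξ):
  U: 454 − 1(59.7) − 1(118.3) = 276
  R: 0 + 2(59.7) = 119.4
  M: 0 + 2(118.3) = 236.5
  V: 0 + 1(118.3) = 118.3

118 mol/s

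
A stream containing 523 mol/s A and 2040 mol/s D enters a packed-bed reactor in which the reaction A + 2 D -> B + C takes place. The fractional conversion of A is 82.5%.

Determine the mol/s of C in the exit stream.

A reacted = 0.825 × 523 = 431.5 mol/s; ν_A = −1, so ξ = 431.5/1 = 431.5 mol/s.
Outlet amounts (n = n₀ + ν ξ):
  A: 523 − 1(431.5) = 91.53
  D: 2040 − 2(431.5) = 1177
  B: 0 + 1(431.5) = 431.5
  C: 0 + 1(431.5) = 431.5

431 mol/s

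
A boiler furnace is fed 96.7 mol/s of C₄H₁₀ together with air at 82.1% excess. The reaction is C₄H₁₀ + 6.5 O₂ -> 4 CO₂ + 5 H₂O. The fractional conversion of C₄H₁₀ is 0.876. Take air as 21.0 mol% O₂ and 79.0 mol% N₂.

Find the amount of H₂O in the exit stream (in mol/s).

424 mol/s

Stoichiometric O₂ = 6.5 × 96.7 = 628.6 mol/s; O₂ fed = 628.6 × 1.821 = 1145 mol/s.
N₂ fed = 1145 × 79/21 = 4306 mol/s.
Fuel reacted = 0.876 × 96.7 → ξ = 84.71 mol/s.
Outlet (n = n₀ + ν ξ):
  C₄H₁₀: 96.7 − 1(84.71) = 11.99
  O₂: 1145 − 6.5(84.71) = 594
  N₂: 4306 (inert)
  CO₂: 0 + 4(84.71) = 338.8
  H₂O: 0 + 5(84.71) = 423.5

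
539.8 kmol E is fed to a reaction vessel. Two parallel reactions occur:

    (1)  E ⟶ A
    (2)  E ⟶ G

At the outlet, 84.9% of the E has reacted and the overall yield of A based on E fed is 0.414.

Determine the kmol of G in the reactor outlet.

235 kmol

Yield of A: 1ξ₁ / 539.8 = 0.414 → ξ₁ = 223.5 kmol.
Conversion of E: 1ξ₁ + 1ξ₂ = 0.849 × 539.8 = 458.3 → ξ₂ = 234.8 kmol.
Outlet amounts (n = n₀ + Σ ν·ξ):
  E: 539.8 − 1(223.5) − 1(234.8) = 81.51
  A: 0 + 1(223.5) = 223.5
  G: 0 + 1(234.8) = 234.8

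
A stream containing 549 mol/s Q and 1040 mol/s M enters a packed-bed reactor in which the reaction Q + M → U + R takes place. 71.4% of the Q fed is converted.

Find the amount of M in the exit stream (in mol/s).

Q reacted = 0.714 × 549 = 392 mol/s; ν_Q = −1, so ξ = 392/1 = 392 mol/s.
Outlet amounts (n = n₀ + ν ξ):
  Q: 549 − 1(392) = 157
  M: 1040 − 1(392) = 648
  U: 0 + 1(392) = 392
  R: 0 + 1(392) = 392

648 mol/s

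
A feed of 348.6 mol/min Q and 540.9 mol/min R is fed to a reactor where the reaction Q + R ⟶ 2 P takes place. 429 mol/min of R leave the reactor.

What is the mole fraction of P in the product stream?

0.252

For R: n = n₀ − 1ξ → 429 = 540.9 − 1ξ, giving ξ = 111.9 mol/min.
Outlet amounts (n = n₀ + ν ξ):
  Q: 348.6 − 1(111.9) = 236.7
  R: 540.9 − 1(111.9) = 429
  P: 0 + 2(111.9) = 223.8
Total out = 889.5 mol/min; y_P = 223.8 / 889.5 = 0.2516.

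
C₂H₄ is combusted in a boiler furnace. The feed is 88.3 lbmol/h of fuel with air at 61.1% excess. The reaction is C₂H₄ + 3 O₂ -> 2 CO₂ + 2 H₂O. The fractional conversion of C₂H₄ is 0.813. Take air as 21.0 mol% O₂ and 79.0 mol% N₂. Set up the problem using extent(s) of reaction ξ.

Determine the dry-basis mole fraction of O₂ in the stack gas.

Stoichiometric O₂ = 3 × 88.3 = 264.9 lbmol/h; O₂ fed = 264.9 × 1.611 = 426.8 lbmol/h.
N₂ fed = 426.8 × 79/21 = 1605 lbmol/h.
Fuel reacted = 0.813 × 88.3 → ξ = 71.79 lbmol/h.
Outlet (n = n₀ + ν ξ):
  C₂H₄: 88.3 − 1(71.79) = 16.51
  O₂: 426.8 − 3(71.79) = 211.4
  N₂: 1605 (inert)
  CO₂: 0 + 2(71.79) = 143.6
  H₂O: 0 + 2(71.79) = 143.6
Dry total = 1977 lbmol/h; y_O₂ (dry) = 211.4 / 1977 = 0.1069.

0.107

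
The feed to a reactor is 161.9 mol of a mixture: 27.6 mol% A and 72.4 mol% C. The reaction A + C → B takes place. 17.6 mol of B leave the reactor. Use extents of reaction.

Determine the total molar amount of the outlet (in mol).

144 mol

For B: n = n₀ + 1ξ → 17.6 = 0 + 1ξ, giving ξ = 17.6 mol.
Outlet amounts (n = n₀ + ν ξ):
  A: 44.68 − 1(17.6) = 27.08
  C: 117.2 − 1(17.6) = 99.62
  B: 0 + 1(17.6) = 17.6
Total out = 27.08 + 99.62 + 17.6 = 144.3 mol.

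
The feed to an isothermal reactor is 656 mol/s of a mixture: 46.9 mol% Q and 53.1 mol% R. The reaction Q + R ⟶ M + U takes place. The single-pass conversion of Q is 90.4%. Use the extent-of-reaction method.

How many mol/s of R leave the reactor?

Q reacted = 0.904 × 307.7 = 278.1 mol/s; ν_Q = −1, so ξ = 278.1/1 = 278.1 mol/s.
Outlet amounts (n = n₀ + ν ξ):
  Q: 307.7 − 1(278.1) = 29.54
  R: 348.3 − 1(278.1) = 70.21
  M: 0 + 1(278.1) = 278.1
  U: 0 + 1(278.1) = 278.1

70.2 mol/s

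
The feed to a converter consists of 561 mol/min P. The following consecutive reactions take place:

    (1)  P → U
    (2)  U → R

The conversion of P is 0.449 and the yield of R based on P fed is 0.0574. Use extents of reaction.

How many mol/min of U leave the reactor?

Conversion of P: P consumed = 1ξ₁ = 0.449 × 561 → ξ₁ = 251.9 mol/min.
Yield of R: 1ξ₂ / 561 = 0.0574 → ξ₂ = 32.2 mol/min.
Outlet amounts (n = n₀ + Σ ν·ξ):
  P: 561 − 1(251.9) = 309.1
  U: 0 + 1(251.9) − 1(32.2) = 219.7
  R: 0 + 1(32.2) = 32.2

220 mol/min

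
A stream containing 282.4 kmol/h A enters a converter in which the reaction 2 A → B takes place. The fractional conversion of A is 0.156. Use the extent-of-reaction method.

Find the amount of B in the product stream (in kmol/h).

A reacted = 0.156 × 282.4 = 44.05 kmol/h; ν_A = −2, so ξ = 44.05/2 = 22.03 kmol/h.
Outlet amounts (n = n₀ + ν ξ):
  A: 282.4 − 2(22.03) = 238.3
  B: 0 + 1(22.03) = 22.03

22 kmol/h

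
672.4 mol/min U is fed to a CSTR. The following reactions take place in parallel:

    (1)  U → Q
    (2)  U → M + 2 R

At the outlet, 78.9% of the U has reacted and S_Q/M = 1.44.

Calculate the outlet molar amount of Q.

313 mol/min

Conversion of U: U consumed = 0.789 × 672.4 = 530.5 mol/min = 1ξ₁ + 1ξ₂.
Selectivity: 1ξ₁ / (1ξ₂) = 1.44 → ξ₁ = 1.44 ξ₂.
Substitute: (1·1.44 + 1) ξ₂ = 530.5 → ξ₂ = 217.4 mol/min, ξ₁ = 313.1 mol/min.
Outlet amounts (n = n₀ + Σ ν·ξ):
  U: 672.4 − 1(313.1) − 1(217.4) = 141.9
  Q: 0 + 1(313.1) = 313.1
  M: 0 + 1(217.4) = 217.4
  R: 0 + 2(217.4) = 434.9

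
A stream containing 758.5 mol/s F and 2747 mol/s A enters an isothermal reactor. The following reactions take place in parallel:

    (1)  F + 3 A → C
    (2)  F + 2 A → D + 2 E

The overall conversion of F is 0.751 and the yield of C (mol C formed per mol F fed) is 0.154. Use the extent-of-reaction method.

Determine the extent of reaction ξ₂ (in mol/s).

ξ₂ = 453 mol/s

Yield of C: 1ξ₁ / 758.5 = 0.154 → ξ₁ = 116.8 mol/s.
Conversion of F: 1ξ₁ + 1ξ₂ = 0.751 × 758.5 = 569.6 → ξ₂ = 452.8 mol/s.
Outlet amounts (n = n₀ + Σ ν·ξ):
  F: 758.5 − 1(116.8) − 1(452.8) = 188.9
  A: 2747 − 3(116.8) − 2(452.8) = 1491
  C: 0 + 1(116.8) = 116.8
  D: 0 + 1(452.8) = 452.8
  E: 0 + 2(452.8) = 905.6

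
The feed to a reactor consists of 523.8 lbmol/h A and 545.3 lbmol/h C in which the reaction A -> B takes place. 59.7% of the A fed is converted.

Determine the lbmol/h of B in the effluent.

A reacted = 0.597 × 523.8 = 312.7 lbmol/h; ν_A = −1, so ξ = 312.7/1 = 312.7 lbmol/h.
Outlet amounts (n = n₀ + ν ξ):
  A: 523.8 − 1(312.7) = 211.1
  B: 0 + 1(312.7) = 312.7
  C: 545.3 (inert)

313 lbmol/h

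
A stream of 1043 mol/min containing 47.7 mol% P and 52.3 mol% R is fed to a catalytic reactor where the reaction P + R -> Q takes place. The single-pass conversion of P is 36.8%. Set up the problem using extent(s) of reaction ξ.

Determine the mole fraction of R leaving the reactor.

P reacted = 0.368 × 497.5 = 183.1 mol/min; ν_P = −1, so ξ = 183.1/1 = 183.1 mol/min.
Outlet amounts (n = n₀ + ν ξ):
  P: 497.5 − 1(183.1) = 314.4
  R: 545.5 − 1(183.1) = 362.4
  Q: 0 + 1(183.1) = 183.1
Total out = 859.9 mol/min; y_R = 362.4 / 859.9 = 0.4214.

0.421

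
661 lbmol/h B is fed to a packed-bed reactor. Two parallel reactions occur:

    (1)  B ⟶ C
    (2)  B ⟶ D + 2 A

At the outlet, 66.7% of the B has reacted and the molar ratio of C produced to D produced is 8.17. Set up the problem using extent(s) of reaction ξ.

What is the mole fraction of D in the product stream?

0.0635

Conversion of B: B consumed = 0.667 × 661 = 440.9 lbmol/h = 1ξ₁ + 1ξ₂.
Selectivity: 1ξ₁ / (1ξ₂) = 8.17 → ξ₁ = 8.17 ξ₂.
Substitute: (1·8.17 + 1) ξ₂ = 440.9 → ξ₂ = 48.08 lbmol/h, ξ₁ = 392.8 lbmol/h.
Outlet amounts (n = n₀ + Σ ν·ξ):
  B: 661 − 1(392.8) − 1(48.08) = 220.1
  C: 0 + 1(392.8) = 392.8
  D: 0 + 1(48.08) = 48.08
  A: 0 + 2(48.08) = 96.16
Total out = 757.2 lbmol/h; y_D = 48.08 / 757.2 = 0.0635.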